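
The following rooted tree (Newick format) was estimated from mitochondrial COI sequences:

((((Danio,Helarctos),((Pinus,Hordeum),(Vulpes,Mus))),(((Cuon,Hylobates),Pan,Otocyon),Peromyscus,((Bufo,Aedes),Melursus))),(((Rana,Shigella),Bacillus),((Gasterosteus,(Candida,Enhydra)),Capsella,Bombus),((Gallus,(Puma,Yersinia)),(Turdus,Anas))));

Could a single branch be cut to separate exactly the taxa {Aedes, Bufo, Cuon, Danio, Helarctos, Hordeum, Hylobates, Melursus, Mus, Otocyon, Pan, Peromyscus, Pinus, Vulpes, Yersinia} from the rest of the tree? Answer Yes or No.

The MRCA of the listed taxa is the root, so the smallest clade containing them is the whole tree.
That clade also contains Anas, Bacillus, Bombus, Candida, Capsella, Enhydra, Gallus, Gasterosteus, Puma, Rana, Shigella, Turdus, which are not in the proposed group, so the group is not monophyletic.

No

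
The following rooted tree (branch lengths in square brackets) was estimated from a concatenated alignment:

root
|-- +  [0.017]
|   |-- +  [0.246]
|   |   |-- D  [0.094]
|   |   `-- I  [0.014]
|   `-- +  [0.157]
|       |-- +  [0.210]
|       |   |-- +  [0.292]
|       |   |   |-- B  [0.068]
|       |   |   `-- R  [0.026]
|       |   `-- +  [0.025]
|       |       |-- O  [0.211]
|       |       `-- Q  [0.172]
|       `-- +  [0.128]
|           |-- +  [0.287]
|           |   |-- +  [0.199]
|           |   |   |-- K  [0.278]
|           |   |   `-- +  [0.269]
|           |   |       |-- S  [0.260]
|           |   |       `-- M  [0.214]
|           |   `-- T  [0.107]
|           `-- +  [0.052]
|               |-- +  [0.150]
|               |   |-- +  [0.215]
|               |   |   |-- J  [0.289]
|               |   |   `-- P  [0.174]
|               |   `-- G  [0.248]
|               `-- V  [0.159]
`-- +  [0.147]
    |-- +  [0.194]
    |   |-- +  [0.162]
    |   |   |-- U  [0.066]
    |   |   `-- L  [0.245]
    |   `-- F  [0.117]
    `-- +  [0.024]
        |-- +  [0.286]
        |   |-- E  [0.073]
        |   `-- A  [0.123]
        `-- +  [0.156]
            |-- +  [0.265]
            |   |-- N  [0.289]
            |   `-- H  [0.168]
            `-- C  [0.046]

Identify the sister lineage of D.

I

D attaches to the tree at the node subtending (D,I).
The other lineage descending from that same node — the sister group — is the single tip I.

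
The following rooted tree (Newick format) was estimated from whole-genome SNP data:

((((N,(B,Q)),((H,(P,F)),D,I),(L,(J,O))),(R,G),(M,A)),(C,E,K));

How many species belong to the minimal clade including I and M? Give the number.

15

The MRCA of I and M is the node subtending (((N,(B,Q)),((H,(P,F)),D,I),(L,(J,O))),(R,G),(M,A)).
That clade contains 15 terminal taxa: A, B, D, F, G, H, I, J, L, M, N, O, P, Q, R.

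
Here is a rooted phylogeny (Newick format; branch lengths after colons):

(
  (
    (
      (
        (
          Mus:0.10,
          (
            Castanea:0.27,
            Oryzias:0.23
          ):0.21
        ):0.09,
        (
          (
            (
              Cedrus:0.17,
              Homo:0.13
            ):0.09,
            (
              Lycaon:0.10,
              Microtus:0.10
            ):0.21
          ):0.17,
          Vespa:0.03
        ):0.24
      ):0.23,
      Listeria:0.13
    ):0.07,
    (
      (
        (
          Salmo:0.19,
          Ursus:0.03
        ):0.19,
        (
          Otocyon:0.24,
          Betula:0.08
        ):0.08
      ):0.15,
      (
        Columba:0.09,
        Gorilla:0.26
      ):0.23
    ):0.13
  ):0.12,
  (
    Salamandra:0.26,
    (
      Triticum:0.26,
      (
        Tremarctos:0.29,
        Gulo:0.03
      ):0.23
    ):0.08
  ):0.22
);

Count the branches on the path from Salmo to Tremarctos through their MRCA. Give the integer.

9

The MRCA of Salmo and Tremarctos is the root of the tree.
From Salmo up to that node: 5 branches. From Tremarctos up to the same node: 4 branches. Total: 5 + 4 = 9.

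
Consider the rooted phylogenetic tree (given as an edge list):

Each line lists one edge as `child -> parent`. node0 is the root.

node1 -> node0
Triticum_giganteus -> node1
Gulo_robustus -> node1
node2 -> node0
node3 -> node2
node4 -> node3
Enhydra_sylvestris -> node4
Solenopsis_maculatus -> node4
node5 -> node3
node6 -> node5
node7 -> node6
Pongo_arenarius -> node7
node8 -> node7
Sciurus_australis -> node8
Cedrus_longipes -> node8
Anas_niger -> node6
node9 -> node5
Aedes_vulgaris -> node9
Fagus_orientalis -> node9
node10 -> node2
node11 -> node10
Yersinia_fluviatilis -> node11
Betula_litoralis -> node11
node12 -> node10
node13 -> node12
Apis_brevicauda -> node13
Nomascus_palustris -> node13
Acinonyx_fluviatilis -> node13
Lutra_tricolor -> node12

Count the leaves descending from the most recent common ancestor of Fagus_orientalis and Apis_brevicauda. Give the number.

14

The MRCA of Fagus_orientalis and Apis_brevicauda is the node subtending (((Enhydra_sylvestris,Solenopsis_maculatus),(((Pongo_arenarius,(Sciurus_australis,Cedrus_longipes)),Anas_niger),(Aedes_vulgaris,Fagus_orientalis))),((Yersinia_fluviatilis,Betula_litoralis),((Apis_brevicauda,Nomascus_palustris,Acinonyx_fluviatilis),Lutra_tricolor))).
That clade contains 14 terminal taxa: Acinonyx_fluviatilis, Aedes_vulgaris, Anas_niger, Apis_brevicauda, Betula_litoralis, Cedrus_longipes, Enhydra_sylvestris, Fagus_orientalis, Lutra_tricolor, Nomascus_palustris, Pongo_arenarius, Sciurus_australis, Solenopsis_maculatus, Yersinia_fluviatilis.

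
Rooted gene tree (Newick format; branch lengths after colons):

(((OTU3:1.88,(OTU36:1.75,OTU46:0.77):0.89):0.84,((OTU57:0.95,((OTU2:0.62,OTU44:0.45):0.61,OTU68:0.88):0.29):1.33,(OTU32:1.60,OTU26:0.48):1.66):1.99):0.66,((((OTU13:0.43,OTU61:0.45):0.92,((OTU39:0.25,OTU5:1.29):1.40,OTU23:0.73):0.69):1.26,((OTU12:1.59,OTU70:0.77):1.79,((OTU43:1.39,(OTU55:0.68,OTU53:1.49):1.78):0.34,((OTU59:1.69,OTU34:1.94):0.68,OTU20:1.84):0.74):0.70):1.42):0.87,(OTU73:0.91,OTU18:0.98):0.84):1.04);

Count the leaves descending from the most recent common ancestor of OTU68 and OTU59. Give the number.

The MRCA of OTU68 and OTU59 is the root, so the clade is the entire tree.
That clade contains 24 terminal taxa: OTU12, OTU13, OTU18, OTU2, OTU20, OTU23, OTU26, OTU3, OTU32, OTU34, OTU36, OTU39, OTU43, OTU44, OTU46, OTU5, OTU53, OTU55, OTU57, OTU59, OTU61, OTU68, OTU70, OTU73.

24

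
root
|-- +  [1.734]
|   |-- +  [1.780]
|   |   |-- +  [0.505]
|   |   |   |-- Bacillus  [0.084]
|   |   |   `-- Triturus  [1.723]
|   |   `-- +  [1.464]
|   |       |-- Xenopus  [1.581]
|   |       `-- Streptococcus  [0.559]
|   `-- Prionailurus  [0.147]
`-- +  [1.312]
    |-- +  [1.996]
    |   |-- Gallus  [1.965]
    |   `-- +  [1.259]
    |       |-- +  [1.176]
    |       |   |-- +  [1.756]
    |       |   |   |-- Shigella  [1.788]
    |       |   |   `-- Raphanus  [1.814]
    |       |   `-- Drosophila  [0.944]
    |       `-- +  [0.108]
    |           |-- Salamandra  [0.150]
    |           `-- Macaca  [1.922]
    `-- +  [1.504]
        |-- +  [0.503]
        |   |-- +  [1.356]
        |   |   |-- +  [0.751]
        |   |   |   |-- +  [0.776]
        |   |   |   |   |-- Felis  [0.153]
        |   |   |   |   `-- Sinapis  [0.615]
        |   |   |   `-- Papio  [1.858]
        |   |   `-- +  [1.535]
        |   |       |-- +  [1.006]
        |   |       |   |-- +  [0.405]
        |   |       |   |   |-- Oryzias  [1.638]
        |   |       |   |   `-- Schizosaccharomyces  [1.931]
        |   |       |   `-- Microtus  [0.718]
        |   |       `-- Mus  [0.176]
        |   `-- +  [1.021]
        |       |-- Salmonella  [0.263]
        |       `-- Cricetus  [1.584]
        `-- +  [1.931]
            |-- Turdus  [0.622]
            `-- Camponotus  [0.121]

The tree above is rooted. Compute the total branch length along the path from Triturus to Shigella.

The path runs Triturus → … → MRCA → … → Shigella; the MRCA is the root of the tree.
Branch lengths along that path: 1.723 + 0.505 + 1.780 + 1.734 + 1.312 + 1.996 + 1.259 + 1.176 + 1.756 + 1.788 = 15.029.

15.029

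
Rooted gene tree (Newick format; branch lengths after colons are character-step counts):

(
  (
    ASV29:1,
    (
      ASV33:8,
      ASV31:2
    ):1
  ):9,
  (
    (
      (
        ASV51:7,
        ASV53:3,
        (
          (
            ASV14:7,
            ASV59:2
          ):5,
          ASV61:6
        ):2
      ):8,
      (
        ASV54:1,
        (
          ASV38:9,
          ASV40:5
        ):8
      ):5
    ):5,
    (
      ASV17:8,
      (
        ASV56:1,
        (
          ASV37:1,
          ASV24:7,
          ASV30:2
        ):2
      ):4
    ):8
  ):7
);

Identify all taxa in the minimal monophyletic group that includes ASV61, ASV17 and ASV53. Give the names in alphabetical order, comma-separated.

Tracing ASV61: it sits inside ((ASV14,ASV59),ASV61).
Tracing ASV17: it sits inside (ASV17,(ASV56,(ASV37,ASV24,ASV30))).
Tracing ASV53: it sits inside (ASV51,ASV53,((ASV14,ASV59),ASV61)).
The smallest clade enclosing all 3 is (((ASV51,ASV53,((ASV14,ASV59),ASV61)),(ASV54,(ASV38,ASV40))),(ASV17,(ASV56,(ASV37,ASV24,ASV30)))); the answer is its 13 terminal taxa in alphabetical order.

ASV14, ASV17, ASV24, ASV30, ASV37, ASV38, ASV40, ASV51, ASV53, ASV54, ASV56, ASV59, ASV61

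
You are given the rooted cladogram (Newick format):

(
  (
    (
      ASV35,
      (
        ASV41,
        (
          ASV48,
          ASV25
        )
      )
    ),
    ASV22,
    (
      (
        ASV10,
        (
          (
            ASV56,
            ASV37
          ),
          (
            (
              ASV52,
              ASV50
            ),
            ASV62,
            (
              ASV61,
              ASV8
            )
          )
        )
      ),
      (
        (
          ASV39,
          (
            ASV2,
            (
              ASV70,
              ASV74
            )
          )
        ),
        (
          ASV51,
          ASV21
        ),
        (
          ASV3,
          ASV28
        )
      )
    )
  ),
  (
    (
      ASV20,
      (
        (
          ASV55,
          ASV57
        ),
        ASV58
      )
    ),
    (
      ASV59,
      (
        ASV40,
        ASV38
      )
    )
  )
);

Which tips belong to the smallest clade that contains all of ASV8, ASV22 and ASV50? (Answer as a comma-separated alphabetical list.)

ASV10, ASV2, ASV21, ASV22, ASV25, ASV28, ASV3, ASV35, ASV37, ASV39, ASV41, ASV48, ASV50, ASV51, ASV52, ASV56, ASV61, ASV62, ASV70, ASV74, ASV8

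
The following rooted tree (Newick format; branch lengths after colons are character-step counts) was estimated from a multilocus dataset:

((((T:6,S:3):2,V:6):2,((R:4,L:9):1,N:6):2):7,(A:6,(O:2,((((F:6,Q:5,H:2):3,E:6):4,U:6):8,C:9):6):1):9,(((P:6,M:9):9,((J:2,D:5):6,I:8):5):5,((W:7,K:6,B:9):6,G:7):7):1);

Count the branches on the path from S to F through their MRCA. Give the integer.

11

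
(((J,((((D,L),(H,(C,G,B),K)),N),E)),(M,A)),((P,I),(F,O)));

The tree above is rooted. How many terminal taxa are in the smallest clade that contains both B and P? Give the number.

16

The MRCA of B and P is the root, so the clade is the entire tree.
That clade contains 16 terminal taxa: A, B, C, D, E, F, G, H, I, J, K, L, M, N, O, P.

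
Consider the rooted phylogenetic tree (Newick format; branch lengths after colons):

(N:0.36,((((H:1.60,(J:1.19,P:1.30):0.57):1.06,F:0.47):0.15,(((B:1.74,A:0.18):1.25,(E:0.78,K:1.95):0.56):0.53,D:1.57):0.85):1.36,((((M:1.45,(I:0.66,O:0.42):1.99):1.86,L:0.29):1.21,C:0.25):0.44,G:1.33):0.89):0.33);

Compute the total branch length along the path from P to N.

The path runs P → … → MRCA → … → N; the MRCA is the root of the tree.
Branch lengths along that path: 1.30 + 0.57 + 1.06 + 0.15 + 1.36 + 0.33 + 0.36 = 5.13.

5.13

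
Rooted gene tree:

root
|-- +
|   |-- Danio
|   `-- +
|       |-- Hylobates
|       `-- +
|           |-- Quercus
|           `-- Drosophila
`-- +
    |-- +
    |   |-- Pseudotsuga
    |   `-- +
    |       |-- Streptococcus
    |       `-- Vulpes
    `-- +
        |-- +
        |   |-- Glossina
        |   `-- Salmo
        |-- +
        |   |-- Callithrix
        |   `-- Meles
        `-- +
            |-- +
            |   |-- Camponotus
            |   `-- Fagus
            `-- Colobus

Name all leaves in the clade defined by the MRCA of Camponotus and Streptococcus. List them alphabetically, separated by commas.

Tracing Camponotus: it sits inside (Camponotus,Fagus).
Tracing Streptococcus: it sits inside (Streptococcus,Vulpes).
The smallest clade enclosing both is ((Pseudotsuga,(Streptococcus,Vulpes)),((Glossina,Salmo),(Callithrix,Meles),((Camponotus,Fagus),Colobus))); the answer is its 10 terminal taxa in alphabetical order.

Callithrix, Camponotus, Colobus, Fagus, Glossina, Meles, Pseudotsuga, Salmo, Streptococcus, Vulpes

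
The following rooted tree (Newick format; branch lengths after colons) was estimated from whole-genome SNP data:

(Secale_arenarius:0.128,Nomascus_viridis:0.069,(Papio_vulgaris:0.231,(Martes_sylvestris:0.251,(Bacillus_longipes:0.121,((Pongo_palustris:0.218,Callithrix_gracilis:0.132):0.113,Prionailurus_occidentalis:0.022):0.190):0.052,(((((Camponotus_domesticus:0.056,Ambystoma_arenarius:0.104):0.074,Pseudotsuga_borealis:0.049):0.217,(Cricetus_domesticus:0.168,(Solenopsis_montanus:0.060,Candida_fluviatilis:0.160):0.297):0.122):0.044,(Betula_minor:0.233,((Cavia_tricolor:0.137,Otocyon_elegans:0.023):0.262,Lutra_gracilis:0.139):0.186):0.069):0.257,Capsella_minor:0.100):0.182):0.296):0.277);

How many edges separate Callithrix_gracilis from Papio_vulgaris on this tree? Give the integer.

6

The MRCA of Callithrix_gracilis and Papio_vulgaris is the node subtending (Papio_vulgaris,(Martes_sylvestris,(Bacillus_longipes,((Pongo_palustris,Callithrix_gracilis),Prionailurus_occidentalis)),(((((Camponotus_domesticus,Ambystoma_arenarius),Pseudotsuga_borealis),(Cricetus_domesticus,(Solenopsis_montanus,Candida_fluviatilis))),(Betula_minor,((Cavia_tricolor,Otocyon_elegans),Lutra_gracilis))),Capsella_minor))).
From Callithrix_gracilis up to that node: 5 branches. From Papio_vulgaris up to the same node: 1 branch. Total: 5 + 1 = 6.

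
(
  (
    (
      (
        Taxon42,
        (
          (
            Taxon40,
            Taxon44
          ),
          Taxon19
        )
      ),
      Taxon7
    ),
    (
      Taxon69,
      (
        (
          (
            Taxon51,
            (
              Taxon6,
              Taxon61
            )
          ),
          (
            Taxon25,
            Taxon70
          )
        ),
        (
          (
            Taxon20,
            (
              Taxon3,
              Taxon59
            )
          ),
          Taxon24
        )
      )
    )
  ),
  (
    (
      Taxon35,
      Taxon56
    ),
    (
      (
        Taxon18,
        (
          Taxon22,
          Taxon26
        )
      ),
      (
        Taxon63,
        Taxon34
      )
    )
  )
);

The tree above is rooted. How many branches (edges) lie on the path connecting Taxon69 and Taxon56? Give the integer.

The MRCA of Taxon69 and Taxon56 is the root of the tree.
From Taxon69 up to that node: 3 branches. From Taxon56 up to the same node: 3 branches. Total: 3 + 3 = 6.

6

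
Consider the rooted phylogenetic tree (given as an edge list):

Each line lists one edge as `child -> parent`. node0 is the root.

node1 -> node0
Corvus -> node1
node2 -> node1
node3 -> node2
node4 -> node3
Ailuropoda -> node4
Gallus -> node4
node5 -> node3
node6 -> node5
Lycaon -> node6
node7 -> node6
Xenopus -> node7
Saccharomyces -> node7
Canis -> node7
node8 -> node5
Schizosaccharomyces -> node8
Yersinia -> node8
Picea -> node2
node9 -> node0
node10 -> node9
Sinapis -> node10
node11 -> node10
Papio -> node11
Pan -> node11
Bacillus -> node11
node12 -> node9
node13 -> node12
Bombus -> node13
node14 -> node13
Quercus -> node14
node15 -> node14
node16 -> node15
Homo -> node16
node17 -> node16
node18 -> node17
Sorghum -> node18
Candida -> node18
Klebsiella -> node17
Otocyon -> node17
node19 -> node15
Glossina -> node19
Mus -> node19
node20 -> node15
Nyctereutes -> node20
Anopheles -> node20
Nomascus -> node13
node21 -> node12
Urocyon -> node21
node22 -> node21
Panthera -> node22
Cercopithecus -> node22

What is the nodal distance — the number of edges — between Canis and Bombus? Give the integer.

11

The MRCA of Canis and Bombus is the root of the tree.
From Canis up to that node: 7 branches. From Bombus up to the same node: 4 branches. Total: 7 + 4 = 11.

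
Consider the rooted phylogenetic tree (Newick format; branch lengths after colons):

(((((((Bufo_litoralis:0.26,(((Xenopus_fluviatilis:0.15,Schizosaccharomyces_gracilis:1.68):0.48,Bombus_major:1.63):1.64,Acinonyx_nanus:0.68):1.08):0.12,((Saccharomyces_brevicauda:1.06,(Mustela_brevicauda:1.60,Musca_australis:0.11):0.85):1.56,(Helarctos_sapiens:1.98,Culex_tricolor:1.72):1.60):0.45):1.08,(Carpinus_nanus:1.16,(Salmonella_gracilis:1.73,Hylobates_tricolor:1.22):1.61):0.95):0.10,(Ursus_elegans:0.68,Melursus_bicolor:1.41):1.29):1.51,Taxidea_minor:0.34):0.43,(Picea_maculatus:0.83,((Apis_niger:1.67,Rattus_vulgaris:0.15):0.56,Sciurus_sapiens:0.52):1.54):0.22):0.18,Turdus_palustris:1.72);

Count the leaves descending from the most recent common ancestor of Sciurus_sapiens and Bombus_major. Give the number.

20

The MRCA of Sciurus_sapiens and Bombus_major is the node subtending ((((((Bufo_litoralis,(((Xenopus_fluviatilis,Schizosaccharomyces_gracilis),Bombus_major),Acinonyx_nanus)),((Saccharomyces_brevicauda,(Mustela_brevicauda,Musca_australis)),(Helarctos_sapiens,Culex_tricolor))),(Carpinus_nanus,(Salmonella_gracilis,Hylobates_tricolor))),(Ursus_elegans,Melursus_bicolor)),Taxidea_minor),(Picea_maculatus,((Apis_niger,Rattus_vulgaris),Sciurus_sapiens))).
That clade contains 20 terminal taxa: Acinonyx_nanus, Apis_niger, Bombus_major, Bufo_litoralis, Carpinus_nanus, Culex_tricolor, Helarctos_sapiens, Hylobates_tricolor, Melursus_bicolor, Musca_australis, Mustela_brevicauda, Picea_maculatus, Rattus_vulgaris, Saccharomyces_brevicauda, Salmonella_gracilis, Schizosaccharomyces_gracilis, Sciurus_sapiens, Taxidea_minor, Ursus_elegans, Xenopus_fluviatilis.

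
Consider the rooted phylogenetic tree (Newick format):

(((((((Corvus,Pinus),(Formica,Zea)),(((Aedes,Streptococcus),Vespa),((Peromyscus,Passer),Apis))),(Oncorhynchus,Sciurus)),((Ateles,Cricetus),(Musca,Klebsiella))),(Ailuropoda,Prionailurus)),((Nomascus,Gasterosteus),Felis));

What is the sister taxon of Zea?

Formica

Zea attaches to the tree at the node subtending (Formica,Zea).
The other lineage descending from that same node — the sister group — is the single tip Formica.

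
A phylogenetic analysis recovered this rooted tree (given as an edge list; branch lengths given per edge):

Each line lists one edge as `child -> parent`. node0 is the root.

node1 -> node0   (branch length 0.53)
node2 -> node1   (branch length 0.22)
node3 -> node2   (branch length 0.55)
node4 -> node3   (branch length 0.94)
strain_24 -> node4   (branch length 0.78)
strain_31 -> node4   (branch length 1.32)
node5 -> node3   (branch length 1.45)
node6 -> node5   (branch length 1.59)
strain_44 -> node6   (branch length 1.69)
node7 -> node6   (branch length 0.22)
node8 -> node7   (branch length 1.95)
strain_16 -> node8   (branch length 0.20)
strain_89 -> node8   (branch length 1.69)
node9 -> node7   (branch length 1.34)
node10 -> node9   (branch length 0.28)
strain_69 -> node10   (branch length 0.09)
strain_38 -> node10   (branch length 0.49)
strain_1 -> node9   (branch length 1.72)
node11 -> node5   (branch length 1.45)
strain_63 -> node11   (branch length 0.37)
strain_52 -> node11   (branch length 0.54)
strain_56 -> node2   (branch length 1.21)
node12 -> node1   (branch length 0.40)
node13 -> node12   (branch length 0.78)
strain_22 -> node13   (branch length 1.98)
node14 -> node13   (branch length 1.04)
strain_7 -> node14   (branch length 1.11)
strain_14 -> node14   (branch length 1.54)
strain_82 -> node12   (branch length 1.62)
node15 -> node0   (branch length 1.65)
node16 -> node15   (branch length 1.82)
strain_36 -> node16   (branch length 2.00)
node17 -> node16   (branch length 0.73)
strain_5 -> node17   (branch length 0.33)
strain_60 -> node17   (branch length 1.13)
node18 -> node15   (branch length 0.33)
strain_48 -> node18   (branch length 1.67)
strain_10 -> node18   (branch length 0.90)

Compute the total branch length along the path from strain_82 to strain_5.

7.08

The path runs strain_82 → … → MRCA → … → strain_5; the MRCA is the root of the tree.
Branch lengths along that path: 1.62 + 0.40 + 0.53 + 1.65 + 1.82 + 0.73 + 0.33 = 7.08.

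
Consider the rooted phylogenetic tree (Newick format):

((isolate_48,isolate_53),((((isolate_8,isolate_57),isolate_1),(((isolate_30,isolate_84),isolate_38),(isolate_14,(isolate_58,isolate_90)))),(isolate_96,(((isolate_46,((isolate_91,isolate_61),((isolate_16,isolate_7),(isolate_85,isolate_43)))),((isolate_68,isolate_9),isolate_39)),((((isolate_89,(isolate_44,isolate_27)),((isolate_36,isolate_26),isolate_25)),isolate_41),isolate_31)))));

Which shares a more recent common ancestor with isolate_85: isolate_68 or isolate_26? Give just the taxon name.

The MRCA of isolate_85 and isolate_68 subtends ((isolate_46,((isolate_91,isolate_61),((isolate_16,isolate_7),(isolate_85,isolate_43)))),((isolate_68,isolate_9),isolate_39)) (10 taxa).
The MRCA of isolate_85 and isolate_26 subtends (((isolate_46,((isolate_91,isolate_61),((isolate_16,isolate_7),(isolate_85,isolate_43)))),((isolate_68,isolate_9),isolate_39)),((((isolate_89,(isolate_44,isolate_27)),((isolate_36,isolate_26),isolate_25)),isolate_41),isolate_31)) (18 taxa).
The first is nested inside the second, so isolate_85 shares a more recent common ancestor with isolate_68.

isolate_68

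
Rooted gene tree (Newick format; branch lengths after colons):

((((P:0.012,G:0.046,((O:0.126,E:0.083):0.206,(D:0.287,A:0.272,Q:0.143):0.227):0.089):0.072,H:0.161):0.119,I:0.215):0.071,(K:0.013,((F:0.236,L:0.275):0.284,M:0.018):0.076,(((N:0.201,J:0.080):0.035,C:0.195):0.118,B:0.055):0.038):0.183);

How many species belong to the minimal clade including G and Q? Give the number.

7

The MRCA of G and Q is the node subtending (P,G,((O,E),(D,A,Q))).
That clade contains 7 terminal taxa: A, D, E, G, O, P, Q.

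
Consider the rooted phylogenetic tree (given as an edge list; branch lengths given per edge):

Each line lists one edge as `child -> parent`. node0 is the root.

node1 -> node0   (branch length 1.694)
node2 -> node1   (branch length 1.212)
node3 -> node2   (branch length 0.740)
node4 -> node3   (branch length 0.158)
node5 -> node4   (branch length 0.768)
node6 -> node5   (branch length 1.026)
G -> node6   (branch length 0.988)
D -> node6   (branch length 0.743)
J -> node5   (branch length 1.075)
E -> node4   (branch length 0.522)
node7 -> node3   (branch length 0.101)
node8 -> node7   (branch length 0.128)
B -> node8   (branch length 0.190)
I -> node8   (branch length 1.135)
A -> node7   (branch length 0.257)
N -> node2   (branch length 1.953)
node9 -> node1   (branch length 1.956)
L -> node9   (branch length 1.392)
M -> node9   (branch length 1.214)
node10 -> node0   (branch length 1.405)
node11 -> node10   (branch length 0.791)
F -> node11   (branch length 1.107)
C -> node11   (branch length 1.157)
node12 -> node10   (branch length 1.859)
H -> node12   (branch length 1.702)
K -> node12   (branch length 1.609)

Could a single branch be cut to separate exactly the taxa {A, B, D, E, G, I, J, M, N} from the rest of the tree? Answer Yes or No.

No

The MRCA of the listed taxa subtends ((((((G,D),J),E),((B,I),A)),N),(L,M)).
That clade also contains L, which is not in the proposed group, so the group is not monophyletic.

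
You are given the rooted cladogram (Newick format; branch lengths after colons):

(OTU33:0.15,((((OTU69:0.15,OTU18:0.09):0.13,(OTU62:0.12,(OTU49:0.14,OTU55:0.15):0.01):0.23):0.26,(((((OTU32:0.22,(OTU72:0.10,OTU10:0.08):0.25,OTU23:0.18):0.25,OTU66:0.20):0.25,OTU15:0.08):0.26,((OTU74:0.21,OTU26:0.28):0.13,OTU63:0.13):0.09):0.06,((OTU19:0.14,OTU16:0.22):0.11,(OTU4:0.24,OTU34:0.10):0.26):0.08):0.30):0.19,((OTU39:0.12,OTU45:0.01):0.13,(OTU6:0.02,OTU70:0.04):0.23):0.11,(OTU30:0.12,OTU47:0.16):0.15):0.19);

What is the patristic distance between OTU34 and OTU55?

1.39

The path runs OTU34 → … → MRCA → … → OTU55; the MRCA is the node subtending (((OTU69,OTU18),(OTU62,(OTU49,OTU55))),(((((OTU32,(OTU72,OTU10),OTU23),OTU66),OTU15),((OTU74,OTU26),OTU63)),((OTU19,OTU16),(OTU4,OTU34)))).
Branch lengths along that path: 0.10 + 0.26 + 0.08 + 0.30 + 0.26 + 0.23 + 0.01 + 0.15 = 1.39.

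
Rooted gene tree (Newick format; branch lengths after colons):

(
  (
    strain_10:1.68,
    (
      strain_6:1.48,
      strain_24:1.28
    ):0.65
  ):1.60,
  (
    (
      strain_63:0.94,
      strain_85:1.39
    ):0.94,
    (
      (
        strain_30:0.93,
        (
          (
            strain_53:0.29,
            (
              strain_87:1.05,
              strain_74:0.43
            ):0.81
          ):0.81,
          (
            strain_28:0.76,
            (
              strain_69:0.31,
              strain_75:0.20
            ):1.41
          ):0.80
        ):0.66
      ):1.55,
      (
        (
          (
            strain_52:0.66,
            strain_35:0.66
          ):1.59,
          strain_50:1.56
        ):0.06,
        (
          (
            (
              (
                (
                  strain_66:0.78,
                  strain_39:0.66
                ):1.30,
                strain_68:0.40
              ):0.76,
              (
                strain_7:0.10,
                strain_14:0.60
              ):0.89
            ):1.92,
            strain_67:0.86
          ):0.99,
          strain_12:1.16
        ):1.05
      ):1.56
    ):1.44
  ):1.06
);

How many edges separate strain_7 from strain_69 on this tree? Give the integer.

11

The MRCA of strain_7 and strain_69 is the node subtending ((strain_30,((strain_53,(strain_87,strain_74)),(strain_28,(strain_69,strain_75)))),(((strain_52,strain_35),strain_50),(((((strain_66,strain_39),strain_68),(strain_7,strain_14)),strain_67),strain_12))).
From strain_7 up to that node: 6 branches. From strain_69 up to the same node: 5 branches. Total: 6 + 5 = 11.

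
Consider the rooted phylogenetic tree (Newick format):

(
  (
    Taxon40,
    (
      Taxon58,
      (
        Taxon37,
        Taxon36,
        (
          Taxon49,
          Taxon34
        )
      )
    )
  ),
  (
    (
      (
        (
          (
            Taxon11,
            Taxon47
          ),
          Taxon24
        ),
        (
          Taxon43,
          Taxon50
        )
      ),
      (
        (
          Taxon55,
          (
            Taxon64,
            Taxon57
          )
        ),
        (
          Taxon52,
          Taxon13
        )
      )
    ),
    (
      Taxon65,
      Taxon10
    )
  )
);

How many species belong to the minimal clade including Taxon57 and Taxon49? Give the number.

The MRCA of Taxon57 and Taxon49 is the root, so the clade is the entire tree.
That clade contains 18 terminal taxa: Taxon10, Taxon11, Taxon13, Taxon24, Taxon34, Taxon36, Taxon37, Taxon40, Taxon43, Taxon47, Taxon49, Taxon50, Taxon52, Taxon55, Taxon57, Taxon58, Taxon64, Taxon65.

18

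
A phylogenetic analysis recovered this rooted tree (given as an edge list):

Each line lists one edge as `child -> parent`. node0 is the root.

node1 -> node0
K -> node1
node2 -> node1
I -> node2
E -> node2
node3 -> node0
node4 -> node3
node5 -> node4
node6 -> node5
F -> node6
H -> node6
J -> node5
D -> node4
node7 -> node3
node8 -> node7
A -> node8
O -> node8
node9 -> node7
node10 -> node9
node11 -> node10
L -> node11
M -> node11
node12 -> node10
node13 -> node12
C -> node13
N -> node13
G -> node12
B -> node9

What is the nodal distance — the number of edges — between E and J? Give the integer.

The MRCA of E and J is the root of the tree.
From E up to that node: 3 branches. From J up to the same node: 4 branches. Total: 3 + 4 = 7.

7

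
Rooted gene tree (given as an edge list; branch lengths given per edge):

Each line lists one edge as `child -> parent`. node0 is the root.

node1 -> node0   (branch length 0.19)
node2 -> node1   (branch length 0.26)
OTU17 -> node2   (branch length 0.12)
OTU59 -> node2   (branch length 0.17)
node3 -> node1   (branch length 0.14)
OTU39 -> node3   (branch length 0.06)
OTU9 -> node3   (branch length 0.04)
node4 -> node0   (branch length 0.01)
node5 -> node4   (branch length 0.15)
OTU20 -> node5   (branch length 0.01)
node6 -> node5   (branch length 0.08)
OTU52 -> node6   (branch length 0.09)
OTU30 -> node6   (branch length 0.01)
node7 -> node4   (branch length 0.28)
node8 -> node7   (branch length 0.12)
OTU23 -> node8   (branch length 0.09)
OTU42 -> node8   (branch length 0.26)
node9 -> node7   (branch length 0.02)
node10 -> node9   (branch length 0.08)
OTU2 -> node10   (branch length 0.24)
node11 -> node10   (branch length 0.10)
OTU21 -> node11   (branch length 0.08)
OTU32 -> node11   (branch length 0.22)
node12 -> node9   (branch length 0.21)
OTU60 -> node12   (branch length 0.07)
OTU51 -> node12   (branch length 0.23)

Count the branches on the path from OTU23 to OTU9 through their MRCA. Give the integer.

7

The MRCA of OTU23 and OTU9 is the root of the tree.
From OTU23 up to that node: 4 branches. From OTU9 up to the same node: 3 branches. Total: 4 + 3 = 7.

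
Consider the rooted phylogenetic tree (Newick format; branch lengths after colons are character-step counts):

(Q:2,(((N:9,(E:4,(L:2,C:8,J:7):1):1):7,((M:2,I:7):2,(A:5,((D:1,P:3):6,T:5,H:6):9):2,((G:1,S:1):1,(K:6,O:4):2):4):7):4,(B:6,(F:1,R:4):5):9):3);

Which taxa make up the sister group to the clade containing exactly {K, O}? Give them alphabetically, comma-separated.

G, S

The clade containing exactly {K, O} attaches to the tree at the node subtending ((G,S),(K,O)).
The other lineage descending from that same node — the sister group — is (G,S); its 2 tips in alphabetical order are the answer.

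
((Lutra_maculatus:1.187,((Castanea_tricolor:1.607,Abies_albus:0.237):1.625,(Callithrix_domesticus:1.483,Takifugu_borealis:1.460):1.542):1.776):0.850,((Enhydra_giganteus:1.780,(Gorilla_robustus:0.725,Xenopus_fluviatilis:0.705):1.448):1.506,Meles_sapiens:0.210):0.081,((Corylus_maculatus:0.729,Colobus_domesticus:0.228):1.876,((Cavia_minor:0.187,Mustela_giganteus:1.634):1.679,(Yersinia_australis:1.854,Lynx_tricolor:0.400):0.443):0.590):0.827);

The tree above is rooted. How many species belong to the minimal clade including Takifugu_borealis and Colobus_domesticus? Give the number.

The MRCA of Takifugu_borealis and Colobus_domesticus is the root, so the clade is the entire tree.
That clade contains 15 terminal taxa: Abies_albus, Callithrix_domesticus, Castanea_tricolor, Cavia_minor, Colobus_domesticus, Corylus_maculatus, Enhydra_giganteus, Gorilla_robustus, Lutra_maculatus, Lynx_tricolor, Meles_sapiens, Mustela_giganteus, Takifugu_borealis, Xenopus_fluviatilis, Yersinia_australis.

15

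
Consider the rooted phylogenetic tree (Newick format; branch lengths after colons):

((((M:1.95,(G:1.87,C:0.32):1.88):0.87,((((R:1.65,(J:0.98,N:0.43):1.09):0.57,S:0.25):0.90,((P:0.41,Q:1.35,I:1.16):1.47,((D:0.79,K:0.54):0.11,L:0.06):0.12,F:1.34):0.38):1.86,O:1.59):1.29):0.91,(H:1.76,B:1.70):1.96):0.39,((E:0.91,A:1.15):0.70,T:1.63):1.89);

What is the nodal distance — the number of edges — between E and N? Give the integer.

11

The MRCA of E and N is the root of the tree.
From E up to that node: 3 branches. From N up to the same node: 8 branches. Total: 3 + 8 = 11.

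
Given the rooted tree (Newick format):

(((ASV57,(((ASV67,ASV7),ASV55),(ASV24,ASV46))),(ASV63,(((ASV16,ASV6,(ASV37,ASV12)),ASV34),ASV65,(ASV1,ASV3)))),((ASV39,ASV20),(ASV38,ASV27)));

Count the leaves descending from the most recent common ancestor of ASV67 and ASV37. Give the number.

The MRCA of ASV67 and ASV37 is the node subtending ((ASV57,(((ASV67,ASV7),ASV55),(ASV24,ASV46))),(ASV63,(((ASV16,ASV6,(ASV37,ASV12)),ASV34),ASV65,(ASV1,ASV3)))).
That clade contains 15 terminal taxa: ASV1, ASV12, ASV16, ASV24, ASV3, ASV34, ASV37, ASV46, ASV55, ASV57, ASV6, ASV63, ASV65, ASV67, ASV7.

15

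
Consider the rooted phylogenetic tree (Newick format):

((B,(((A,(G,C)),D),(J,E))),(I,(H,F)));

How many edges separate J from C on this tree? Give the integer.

6

The MRCA of J and C is the node subtending (((A,(G,C)),D),(J,E)).
From J up to that node: 2 branches. From C up to the same node: 4 branches. Total: 2 + 4 = 6.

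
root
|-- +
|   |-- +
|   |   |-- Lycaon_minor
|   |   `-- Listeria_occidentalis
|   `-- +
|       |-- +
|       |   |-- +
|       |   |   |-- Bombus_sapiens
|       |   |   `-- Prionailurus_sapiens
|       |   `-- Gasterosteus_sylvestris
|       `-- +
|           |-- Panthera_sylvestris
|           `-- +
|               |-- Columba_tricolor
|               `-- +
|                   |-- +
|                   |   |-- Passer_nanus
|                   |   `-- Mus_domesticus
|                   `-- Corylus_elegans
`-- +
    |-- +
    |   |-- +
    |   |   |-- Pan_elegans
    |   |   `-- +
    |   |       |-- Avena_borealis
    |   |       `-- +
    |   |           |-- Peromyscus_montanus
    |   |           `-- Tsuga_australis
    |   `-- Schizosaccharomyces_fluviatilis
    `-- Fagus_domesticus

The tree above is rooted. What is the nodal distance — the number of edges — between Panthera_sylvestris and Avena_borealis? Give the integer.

The MRCA of Panthera_sylvestris and Avena_borealis is the root of the tree.
From Panthera_sylvestris up to that node: 4 branches. From Avena_borealis up to the same node: 5 branches. Total: 4 + 5 = 9.

9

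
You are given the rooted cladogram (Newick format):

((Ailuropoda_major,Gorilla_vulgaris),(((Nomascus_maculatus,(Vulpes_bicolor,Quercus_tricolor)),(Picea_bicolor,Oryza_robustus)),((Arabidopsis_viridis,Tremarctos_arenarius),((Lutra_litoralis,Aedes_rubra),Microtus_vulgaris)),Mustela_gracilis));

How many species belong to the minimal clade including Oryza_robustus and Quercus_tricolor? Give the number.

5

The MRCA of Oryza_robustus and Quercus_tricolor is the node subtending ((Nomascus_maculatus,(Vulpes_bicolor,Quercus_tricolor)),(Picea_bicolor,Oryza_robustus)).
That clade contains 5 terminal taxa: Nomascus_maculatus, Oryza_robustus, Picea_bicolor, Quercus_tricolor, Vulpes_bicolor.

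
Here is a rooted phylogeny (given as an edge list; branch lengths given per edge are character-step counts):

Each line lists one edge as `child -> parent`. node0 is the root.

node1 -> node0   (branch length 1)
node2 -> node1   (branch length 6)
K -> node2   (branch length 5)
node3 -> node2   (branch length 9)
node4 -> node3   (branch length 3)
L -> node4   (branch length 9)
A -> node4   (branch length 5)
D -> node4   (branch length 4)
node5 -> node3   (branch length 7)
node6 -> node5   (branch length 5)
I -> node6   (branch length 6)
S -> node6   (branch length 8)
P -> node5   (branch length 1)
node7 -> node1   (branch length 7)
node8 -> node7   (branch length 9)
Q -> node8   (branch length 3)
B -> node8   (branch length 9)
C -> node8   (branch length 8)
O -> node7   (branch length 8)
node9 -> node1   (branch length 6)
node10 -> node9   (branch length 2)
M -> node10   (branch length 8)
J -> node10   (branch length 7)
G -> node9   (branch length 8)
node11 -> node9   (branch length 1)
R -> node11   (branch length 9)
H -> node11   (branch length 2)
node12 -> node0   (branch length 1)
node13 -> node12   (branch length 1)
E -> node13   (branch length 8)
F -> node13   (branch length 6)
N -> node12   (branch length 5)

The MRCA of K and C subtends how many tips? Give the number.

16

The MRCA of K and C is the node subtending ((K,((L,A,D),((I,S),P))),((Q,B,C),O),((M,J),G,(R,H))).
That clade contains 16 terminal taxa: A, B, C, D, G, H, I, J, K, L, M, O, P, Q, R, S.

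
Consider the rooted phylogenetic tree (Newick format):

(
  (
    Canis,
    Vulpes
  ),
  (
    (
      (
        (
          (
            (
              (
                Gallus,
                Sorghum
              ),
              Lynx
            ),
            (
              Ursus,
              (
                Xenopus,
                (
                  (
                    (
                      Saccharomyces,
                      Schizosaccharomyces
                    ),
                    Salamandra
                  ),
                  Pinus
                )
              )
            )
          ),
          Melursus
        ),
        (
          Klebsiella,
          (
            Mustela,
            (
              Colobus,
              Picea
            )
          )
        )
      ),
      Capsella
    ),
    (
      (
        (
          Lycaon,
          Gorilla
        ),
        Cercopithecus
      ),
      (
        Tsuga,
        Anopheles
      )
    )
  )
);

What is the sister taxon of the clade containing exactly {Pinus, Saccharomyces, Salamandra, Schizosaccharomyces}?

Xenopus

The clade containing exactly {Pinus, Saccharomyces, Salamandra, Schizosaccharomyces} attaches to the tree at the node subtending (Xenopus,(((Saccharomyces,Schizosaccharomyces),Salamandra),Pinus)).
The other lineage descending from that same node — the sister group — is the single tip Xenopus.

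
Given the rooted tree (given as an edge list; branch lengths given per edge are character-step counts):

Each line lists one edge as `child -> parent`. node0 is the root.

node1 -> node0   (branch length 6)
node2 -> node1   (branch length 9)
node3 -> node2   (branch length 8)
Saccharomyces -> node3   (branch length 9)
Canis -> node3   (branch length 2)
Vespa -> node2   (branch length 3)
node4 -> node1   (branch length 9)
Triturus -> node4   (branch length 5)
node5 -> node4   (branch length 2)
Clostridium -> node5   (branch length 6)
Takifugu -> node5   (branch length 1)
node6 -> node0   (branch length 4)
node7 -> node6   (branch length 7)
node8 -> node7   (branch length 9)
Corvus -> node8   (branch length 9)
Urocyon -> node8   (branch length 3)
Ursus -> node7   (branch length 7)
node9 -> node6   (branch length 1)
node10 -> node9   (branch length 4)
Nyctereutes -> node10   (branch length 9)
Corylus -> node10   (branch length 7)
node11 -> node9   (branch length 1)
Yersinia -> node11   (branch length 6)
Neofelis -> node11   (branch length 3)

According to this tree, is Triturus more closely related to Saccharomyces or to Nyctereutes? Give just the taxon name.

The MRCA of Triturus and Saccharomyces subtends (((Saccharomyces,Canis),Vespa),(Triturus,(Clostridium,Takifugu))) (6 taxa).
The MRCA of Triturus and Nyctereutes is the root, subtending the entire tree (13 taxa).
The first is nested inside the second, so Triturus shares a more recent common ancestor with Saccharomyces.

Saccharomyces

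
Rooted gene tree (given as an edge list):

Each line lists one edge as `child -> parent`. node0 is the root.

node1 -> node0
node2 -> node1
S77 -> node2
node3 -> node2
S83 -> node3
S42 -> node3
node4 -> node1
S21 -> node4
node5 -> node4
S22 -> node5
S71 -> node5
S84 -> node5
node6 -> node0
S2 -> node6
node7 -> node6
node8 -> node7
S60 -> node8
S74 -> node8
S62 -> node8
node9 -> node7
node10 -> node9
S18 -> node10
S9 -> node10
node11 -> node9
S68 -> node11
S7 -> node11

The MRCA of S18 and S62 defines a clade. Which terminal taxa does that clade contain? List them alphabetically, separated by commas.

Tracing S18: it sits inside (S18,S9).
Tracing S62: it sits inside (S60,S74,S62).
The smallest clade enclosing both is ((S60,S74,S62),((S18,S9),(S68,S7))); the answer is its 7 terminal taxa in alphabetical order.

S18, S60, S62, S68, S7, S74, S9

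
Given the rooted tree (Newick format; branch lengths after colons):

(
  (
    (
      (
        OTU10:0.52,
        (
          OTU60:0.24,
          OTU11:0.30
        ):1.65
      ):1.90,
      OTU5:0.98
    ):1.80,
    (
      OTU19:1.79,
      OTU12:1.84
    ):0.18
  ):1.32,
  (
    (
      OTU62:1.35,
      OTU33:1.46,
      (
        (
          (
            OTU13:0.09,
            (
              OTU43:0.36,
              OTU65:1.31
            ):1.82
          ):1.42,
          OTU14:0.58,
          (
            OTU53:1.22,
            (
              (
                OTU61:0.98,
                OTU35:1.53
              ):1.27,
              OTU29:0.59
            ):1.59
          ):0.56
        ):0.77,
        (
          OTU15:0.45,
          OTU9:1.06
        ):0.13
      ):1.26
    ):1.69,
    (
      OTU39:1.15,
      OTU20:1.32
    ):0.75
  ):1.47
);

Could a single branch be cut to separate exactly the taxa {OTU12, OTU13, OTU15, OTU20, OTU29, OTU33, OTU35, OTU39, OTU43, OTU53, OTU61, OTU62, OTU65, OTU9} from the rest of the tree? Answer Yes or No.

The MRCA of the listed taxa is the root, so the smallest clade containing them is the whole tree.
That clade also contains OTU10, OTU11, OTU14, OTU19, OTU5, OTU60, which are not in the proposed group, so the group is not monophyletic.

No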